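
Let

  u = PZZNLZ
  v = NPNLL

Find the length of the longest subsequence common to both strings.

3

One common subsequence of length 3: P (u #1, v #2) → N (u #4, v #3) → L (u #5, v #5). The LCS DP gives dp[6][5] = 3, so this is optimal.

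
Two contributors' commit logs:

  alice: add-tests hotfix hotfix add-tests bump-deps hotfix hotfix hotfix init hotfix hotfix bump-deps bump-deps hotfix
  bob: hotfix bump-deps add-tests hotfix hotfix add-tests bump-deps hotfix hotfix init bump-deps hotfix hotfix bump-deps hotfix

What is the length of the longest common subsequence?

12

Taking add-tests (alice #1, bob #3), hotfix (alice #2, bob #4), hotfix (alice #3, bob #5), add-tests (alice #4, bob #6), bump-deps (alice #5, bob #7), hotfix (alice #7, bob #8), hotfix (alice #8, bob #9), init (alice #9, bob #10), hotfix (alice #10, bob #12), hotfix (alice #11, bob #13), bump-deps (alice #13, bob #14), hotfix (alice #14, bob #15) gives a common subsequence of length 12, and the DP table's final entry dp[14][15] is also 12, so no common subsequence is longer.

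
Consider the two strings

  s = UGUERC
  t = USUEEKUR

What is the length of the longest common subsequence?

Let dp[i][j] be the LCS length of the first i characters of s and the first j characters of t. dp[i][j] = dp[i-1][j-1]+1 when the i-th and j-th characters match, else max(dp[i-1][j], dp[i][j-1]).
    ·  U  S  U  E  E  K  U  R
 ·  0  0  0  0  0  0  0  0  0
 U  0  1  1  1  1  1  1  1  1
 G  0  1  1  1  1  1  1  1  1
 U  0  1  1  2  2  2  2  2  2
 E  0  1  1  2  3  3  3  3  3
 R  0  1  1  2  3  3  3  3  4
 C  0  1  1  2  3  3  3  3  4
dp[6][8] = 4. One LCS (by backtracking along matches): UUER.

4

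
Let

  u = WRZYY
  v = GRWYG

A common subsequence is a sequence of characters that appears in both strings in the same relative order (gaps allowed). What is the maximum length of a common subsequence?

2

Taking W (u #1, v #3), Y (u #4, v #4) gives a common subsequence of length 2. dp[5][5] = 2 confirms this is the maximum.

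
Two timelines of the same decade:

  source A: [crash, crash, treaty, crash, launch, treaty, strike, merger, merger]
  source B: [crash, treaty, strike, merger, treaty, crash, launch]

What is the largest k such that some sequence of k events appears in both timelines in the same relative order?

One common subsequence of length 4: crash [1,1]; then treaty [3,5]; then crash [4,6]; then launch [5,7], and the DP table's final entry dp[9][7] is also 4, so no common subsequence is longer.

4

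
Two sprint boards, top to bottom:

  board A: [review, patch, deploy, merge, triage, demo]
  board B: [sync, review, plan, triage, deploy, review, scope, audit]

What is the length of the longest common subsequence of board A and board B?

Pick review at board A[1]=board B[2] → deploy at board A[3]=board B[5]; all 2 tasks appear in both, in order. Since dp[6][8] = 2, nothing longer is possible.

2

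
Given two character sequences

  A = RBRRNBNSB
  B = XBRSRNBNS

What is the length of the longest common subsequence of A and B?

7

Let dp[i][j] be the LCS length of the first i characters of A and the first j characters of B. dp[i][j] = dp[i-1][j-1]+1 when the i-th and j-th characters match, else max(dp[i-1][j], dp[i][j-1]).
    ·  X  B  R  S  R  N  B  N  S
 ·  0  0  0  0  0  0  0  0  0  0
 R  0  0  0  1  1  1  1  1  1  1
 B  0  0  1  1  1  1  1  2  2  2
 R  0  0  1  2  2  2  2  2  2  2
 R  0  0  1  2  2  3  3  3  3  3
 N  0  0  1  2  2  3  4  4  4  4
 B  0  0  1  2  2  3  4  5  5  5
 N  0  0  1  2  2  3  4  5  6  6
 S  0  0  1  2  3  3  4  5  6  7
 B  0  0  1  2  3  3  4  5  6  7
dp[9][9] = 7. One LCS (by backtracking along matches): BRRNBNS.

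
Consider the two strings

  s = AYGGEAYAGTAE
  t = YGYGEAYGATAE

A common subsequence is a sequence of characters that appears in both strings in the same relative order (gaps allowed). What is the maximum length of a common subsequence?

Taking Y [2,1], G [3,2], G [4,4], E [5,5], A [6,6], Y [7,7], A [8,9], T [10,10], A [11,11], E [12,12] gives a common subsequence of length 10. Since dp[12][12] = 10, nothing longer is possible.

10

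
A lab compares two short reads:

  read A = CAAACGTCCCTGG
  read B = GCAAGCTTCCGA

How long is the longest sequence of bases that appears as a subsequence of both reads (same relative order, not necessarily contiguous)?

8

Taking C (read A #1, read B #2), A (read A #2, read B #3), A (read A #3, read B #4), C (read A #5, read B #6), T (read A #7, read B #8), C (read A #9, read B #9), C (read A #10, read B #10), G (read A #12, read B #11) gives a common subsequence of length 8, and the DP table's final entry dp[13][12] is also 8, so no common subsequence is longer.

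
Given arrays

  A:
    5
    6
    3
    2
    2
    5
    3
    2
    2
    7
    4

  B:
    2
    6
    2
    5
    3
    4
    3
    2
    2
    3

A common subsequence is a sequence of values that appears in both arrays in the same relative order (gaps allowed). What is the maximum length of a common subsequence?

6

Let dp[i][j] be the LCS length of the first i values of A and the first j values of B. dp[i][j] = dp[i-1][j-1]+1 when the i-th and j-th values match, else max(dp[i-1][j], dp[i][j-1]).
    ·  2  6  2  5  3  4  3  2  2  3
 ·  0  0  0  0  0  0  0  0  0  0  0
 5  0  0  0  0  1  1  1  1  1  1  1
 6  0  0  1  1  1  1  1  1  1  1  1
 3  0  0  1  1  1  2  2  2  2  2  2
 2  0  1  1  2  2  2  2  2  3  3  3
 2  0  1  1  2  2  2  2  2  3  4  4
 5  0  1  1  2  3  3  3  3  3  4  4
 3  0  1  1  2  3  4  4  4  4  4  5
 2  0  1  1  2  3  4  4  4  5  5  5
 2  0  1  1  2  3  4  4  4  5  6  6
 7  0  1  1  2  3  4  4  4  5  6  6
 4  0  1  1  2  3  4  5  5  5  6  6
dp[11][10] = 6. One LCS (by backtracking along matches): 6, 2, 5, 3, 2, 2.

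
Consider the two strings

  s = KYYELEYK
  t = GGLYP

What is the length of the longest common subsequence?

Taking L (s #5, t #3), then Y (s #7, t #4) gives a common subsequence of length 2. Since dp[8][5] = 2, nothing longer is possible.

2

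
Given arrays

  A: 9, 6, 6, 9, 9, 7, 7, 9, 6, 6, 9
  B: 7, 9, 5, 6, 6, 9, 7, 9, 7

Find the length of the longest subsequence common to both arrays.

Let dp[i][j] be the LCS length of the first i values of A and the first j values of B. dp[i][j] = dp[i-1][j-1]+1 when the i-th and j-th values match, else max(dp[i-1][j], dp[i][j-1]).
    ·  7  9  5  6  6  9  7  9  7
 ·  0  0  0  0  0  0  0  0  0  0
 9  0  0  1  1  1  1  1  1  1  1
 6  0  0  1  1  2  2  2  2  2  2
 6  0  0  1  1  2  3  3  3  3  3
 9  0  0  1  1  2  3  4  4  4  4
 9  0  0  1  1  2  3  4  4  5  5
 7  0  1  1  1  2  3  4  5  5  6
 7  0  1  1  1  2  3  4  5  5  6
 9  0  1  2  2  2  3  4  5  6  6
 6  0  1  2  2  3  3  4  5  6  6
 6  0  1  2  2  3  4  4  5  6  6
 9  0  1  2  2  3  4  5  5  6  6
dp[11][9] = 6. One LCS (by backtracking along matches): 9, 6, 6, 9, 9, 7.

6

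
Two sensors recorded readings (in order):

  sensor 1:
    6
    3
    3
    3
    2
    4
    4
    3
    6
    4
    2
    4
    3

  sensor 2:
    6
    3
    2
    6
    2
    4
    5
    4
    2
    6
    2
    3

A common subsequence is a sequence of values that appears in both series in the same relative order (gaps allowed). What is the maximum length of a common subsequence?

Taking 6 at sensor 1[1]=sensor 2[1], then 3 at sensor 1[2]=sensor 2[2], then 2 at sensor 1[5]=sensor 2[5], then 4 at sensor 1[6]=sensor 2[6], then 4 at sensor 1[7]=sensor 2[8], then 6 at sensor 1[9]=sensor 2[10], then 2 at sensor 1[11]=sensor 2[11], then 3 at sensor 1[13]=sensor 2[12] gives a common subsequence of length 8. The LCS DP gives dp[13][12] = 8, so this is optimal.

8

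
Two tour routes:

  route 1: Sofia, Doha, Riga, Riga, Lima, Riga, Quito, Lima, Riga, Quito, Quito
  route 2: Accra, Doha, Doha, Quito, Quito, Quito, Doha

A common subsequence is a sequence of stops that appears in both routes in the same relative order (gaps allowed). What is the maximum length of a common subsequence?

4

One common subsequence of length 4: Doha (route 1 #2, route 2 #3), Quito (route 1 #7, route 2 #4), Quito (route 1 #10, route 2 #5), Quito (route 1 #11, route 2 #6), and the DP table's final entry dp[11][7] is also 4, so no common subsequence is longer.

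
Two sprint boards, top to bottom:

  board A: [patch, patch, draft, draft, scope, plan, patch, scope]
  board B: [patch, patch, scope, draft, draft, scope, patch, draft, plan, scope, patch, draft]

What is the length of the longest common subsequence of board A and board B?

7

Pick patch [1,1], patch [2,2], draft [3,4], draft [4,5], scope [5,6], plan [6,9], patch [7,11]; all 7 tasks appear in both, in order. Since dp[8][12] = 7, nothing longer is possible.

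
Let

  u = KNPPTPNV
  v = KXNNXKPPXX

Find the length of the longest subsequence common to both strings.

4

Taking K [1,1]; then N [2,4]; then P [3,7]; then P [4,8] gives a common subsequence of length 4. dp[8][10] = 4 confirms this is the maximum.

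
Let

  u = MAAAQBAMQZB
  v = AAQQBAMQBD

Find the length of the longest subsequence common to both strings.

8

Taking A (u #2, v #1); then A (u #3, v #2); then Q (u #5, v #4); then B (u #6, v #5); then A (u #7, v #6); then M (u #8, v #7); then Q (u #9, v #8); then B (u #11, v #9) gives a common subsequence of length 8. dp[11][10] = 8 confirms this is the maximum.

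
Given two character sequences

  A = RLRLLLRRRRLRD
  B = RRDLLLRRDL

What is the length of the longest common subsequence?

Let dp[i][j] be the LCS length of the first i characters of A and the first j characters of B. dp[i][j] = dp[i-1][j-1]+1 when the i-th and j-th characters match, else max(dp[i-1][j], dp[i][j-1]).
    ·  R  R  D  L  L  L  R  R  D  L
 ·  0  0  0  0  0  0  0  0  0  0  0
 R  0  1  1  1  1  1  1  1  1  1  1
 L  0  1  1  1  2  2  2  2  2  2  2
 R  0  1  2  2  2  2  2  3  3  3  3
 L  0  1  2  2  3  3  3  3  3  3  4
 L  0  1  2  2  3  4  4  4  4  4  4
 L  0  1  2  2  3  4  5  5  5  5  5
 R  0  1  2  2  3  4  5  6  6  6  6
 R  0  1  2  2  3  4  5  6  7  7  7
 R  0  1  2  2  3  4  5  6  7  7  7
 R  0  1  2  2  3  4  5  6  7  7  7
 L  0  1  2  2  3  4  5  6  7  7  8
 R  0  1  2  2  3  4  5  6  7  7  8
 D  0  1  2  3  3  4  5  6  7  8  8
dp[13][10] = 8. One LCS (by backtracking along matches): RRLLLRRL.

8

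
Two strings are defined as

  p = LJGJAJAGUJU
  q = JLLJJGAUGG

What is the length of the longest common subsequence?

Let dp[i][j] be the LCS length of the first i characters of p and the first j characters of q. dp[i][j] = dp[i-1][j-1]+1 when the i-th and j-th characters match, else max(dp[i-1][j], dp[i][j-1]).
    ·  J  L  L  J  J  G  A  U  G  G
 ·  0  0  0  0  0  0  0  0  0  0  0
 L  0  0  1  1  1  1  1  1  1  1  1
 J  0  1  1  1  2  2  2  2  2  2  2
 G  0  1  1  1  2  2  3  3  3  3  3
 J  0  1  1  1  2  3  3  3  3  3  3
 A  0  1  1  1  2  3  3  4  4  4  4
 J  0  1  1  1  2  3  3  4  4  4  4
 A  0  1  1  1  2  3  3  4  4  4  4
 G  0  1  1  1  2  3  4  4  4  5  5
 U  0  1  1  1  2  3  4  4  5  5  5
 J  0  1  1  1  2  3  4  4  5  5  5
 U  0  1  1  1  2  3  4  4  5  5  5
dp[11][10] = 5. One LCS (by backtracking along matches): LJGAG.

5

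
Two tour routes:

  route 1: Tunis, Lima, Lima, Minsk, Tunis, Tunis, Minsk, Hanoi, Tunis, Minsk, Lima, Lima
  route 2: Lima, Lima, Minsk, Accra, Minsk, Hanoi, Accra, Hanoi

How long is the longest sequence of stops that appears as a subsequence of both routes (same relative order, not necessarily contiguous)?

5

One common subsequence of length 5: Lima at route 1[2]=route 2[1], then Lima at route 1[3]=route 2[2], then Minsk at route 1[4]=route 2[3], then Minsk at route 1[7]=route 2[5], then Hanoi at route 1[8]=route 2[8]. dp[12][8] = 5 confirms this is the maximum.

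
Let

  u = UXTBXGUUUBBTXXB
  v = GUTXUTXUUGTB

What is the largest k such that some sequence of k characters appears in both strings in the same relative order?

Pick U at u[1]=v[2] → X at u[2]=v[4] → T at u[3]=v[6] → X at u[5]=v[7] → U at u[7]=v[8] → U at u[8]=v[9] → T at u[12]=v[11] → B at u[15]=v[12]; all 8 characters appear in both, in order. The LCS DP gives dp[15][12] = 8, so this is optimal.

8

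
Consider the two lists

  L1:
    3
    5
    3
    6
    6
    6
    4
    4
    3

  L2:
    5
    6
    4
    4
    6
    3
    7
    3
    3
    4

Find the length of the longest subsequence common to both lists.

Let dp[i][j] be the LCS length of the first i values of L1 and the first j values of L2. dp[i][j] = dp[i-1][j-1]+1 when the i-th and j-th values match, else max(dp[i-1][j], dp[i][j-1]).
    ·  5  6  4  4  6  3  7  3  3  4
 ·  0  0  0  0  0  0  0  0  0  0  0
 3  0  0  0  0  0  0  1  1  1  1  1
 5  0  1  1  1  1  1  1  1  1  1  1
 3  0  1  1  1  1  1  2  2  2  2  2
 6  0  1  2  2  2  2  2  2  2  2  2
 6  0  1  2  2  2  3  3  3  3  3  3
 6  0  1  2  2  2  3  3  3  3  3  3
 4  0  1  2  3  3  3  3  3  3  3  4
 4  0  1  2  3  4  4  4  4  4  4  4
 3  0  1  2  3  4  4  5  5  5  5  5
dp[9][10] = 5. One LCS (by backtracking along matches): 5, 6, 4, 4, 3.

5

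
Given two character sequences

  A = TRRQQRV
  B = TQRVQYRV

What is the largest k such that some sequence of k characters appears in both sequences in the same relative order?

Let dp[i][j] be the LCS length of the first i characters of A and the first j characters of B. dp[i][j] = dp[i-1][j-1]+1 when the i-th and j-th characters match, else max(dp[i-1][j], dp[i][j-1]).
    ·  T  Q  R  V  Q  Y  R  V
 ·  0  0  0  0  0  0  0  0  0
 T  0  1  1  1  1  1  1  1  1
 R  0  1  1  2  2  2  2  2  2
 R  0  1  1  2  2  2  2  3  3
 Q  0  1  2  2  2  3  3  3  3
 Q  0  1  2  2  2  3  3  3  3
 R  0  1  2  3  3  3  3  4  4
 V  0  1  2  3  4  4  4  4  5
dp[7][8] = 5. One LCS (by backtracking along matches): TRQRV.

5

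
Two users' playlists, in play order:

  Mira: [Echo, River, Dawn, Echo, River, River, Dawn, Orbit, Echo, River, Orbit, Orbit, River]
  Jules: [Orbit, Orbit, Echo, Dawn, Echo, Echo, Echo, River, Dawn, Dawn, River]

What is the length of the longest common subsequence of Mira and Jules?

Taking Echo [1,3] → Dawn [3,4] → Echo [4,7] → River [5,8] → Dawn [7,10] → River [13,11] gives a common subsequence of length 6, and the DP table's final entry dp[13][11] is also 6, so no common subsequence is longer.

6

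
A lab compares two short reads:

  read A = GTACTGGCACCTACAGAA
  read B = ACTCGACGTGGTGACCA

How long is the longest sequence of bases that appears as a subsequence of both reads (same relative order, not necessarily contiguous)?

Taking G [1,5], A [3,6], C [4,7], T [5,9], G [6,11], G [7,13], A [9,14], C [11,15], C [14,16], A [18,17] gives a common subsequence of length 10. The LCS DP gives dp[18][17] = 10, so this is optimal.

10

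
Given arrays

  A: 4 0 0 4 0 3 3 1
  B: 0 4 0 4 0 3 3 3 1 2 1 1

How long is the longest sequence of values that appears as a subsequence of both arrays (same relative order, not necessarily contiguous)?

7

Let dp[i][j] be the LCS length of the first i values of A and the first j values of B. dp[i][j] = dp[i-1][j-1]+1 when the i-th and j-th values match, else max(dp[i-1][j], dp[i][j-1]).
    ·  0  4  0  4  0  3  3  3  1  2  1  1
 ·  0  0  0  0  0  0  0  0  0  0  0  0  0
 4  0  0  1  1  1  1  1  1  1  1  1  1  1
 0  0  1  1  2  2  2  2  2  2  2  2  2  2
 0  0  1  1  2  2  3  3  3  3  3  3  3  3
 4  0  1  2  2  3  3  3  3  3  3  3  3  3
 0  0  1  2  3  3  4  4  4  4  4  4  4  4
 3  0  1  2  3  3  4  5  5  5  5  5  5  5
 3  0  1  2  3  3  4  5  6  6  6  6  6  6
 1  0  1  2  3  3  4  5  6  6  7  7  7  7
dp[8][12] = 7. One LCS (by backtracking along matches): 4, 0, 4, 0, 3, 3, 1.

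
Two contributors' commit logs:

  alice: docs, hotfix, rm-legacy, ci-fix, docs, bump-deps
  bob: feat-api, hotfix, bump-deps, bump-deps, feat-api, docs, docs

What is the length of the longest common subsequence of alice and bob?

2

One common subsequence of length 2: docs [1,6], then docs [5,7], and the DP table's final entry dp[6][7] is also 2, so no common subsequence is longer.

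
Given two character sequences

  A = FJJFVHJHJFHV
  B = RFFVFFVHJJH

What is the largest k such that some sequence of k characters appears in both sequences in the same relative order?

Let dp[i][j] be the LCS length of the first i characters of A and the first j characters of B. dp[i][j] = dp[i-1][j-1]+1 when the i-th and j-th characters match, else max(dp[i-1][j], dp[i][j-1]).
    ·  R  F  F  V  F  F  V  H  J  J  H
 ·  0  0  0  0  0  0  0  0  0  0  0  0
 F  0  0  1  1  1  1  1  1  1  1  1  1
 J  0  0  1  1  1  1  1  1  1  2  2  2
 J  0  0  1  1  1  1  1  1  1  2  3  3
 F  0  0  1  2  2  2  2  2  2  2  3  3
 V  0  0  1  2  3  3  3  3  3  3  3  3
 H  0  0  1  2  3  3  3  3  4  4  4  4
 J  0  0  1  2  3  3  3  3  4  5  5  5
 H  0  0  1  2  3  3  3  3  4  5  5  6
 J  0  0  1  2  3  3  3  3  4  5  6  6
 F  0  0  1  2  3  4  4  4  4  5  6  6
 H  0  0  1  2  3  4  4  4  5  5  6  7
 V  0  0  1  2  3  4  4  5  5  5  6  7
dp[12][11] = 7. One LCS (by backtracking along matches): FFVHJJH.

7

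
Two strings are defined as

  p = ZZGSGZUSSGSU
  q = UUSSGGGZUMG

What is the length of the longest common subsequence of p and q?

Let dp[i][j] be the LCS length of the first i characters of p and the first j characters of q. dp[i][j] = dp[i-1][j-1]+1 when the i-th and j-th characters match, else max(dp[i-1][j], dp[i][j-1]).
    ·  U  U  S  S  G  G  G  Z  U  M  G
 ·  0  0  0  0  0  0  0  0  0  0  0  0
 Z  0  0  0  0  0  0  0  0  1  1  1  1
 Z  0  0  0  0  0  0  0  0  1  1  1  1
 G  0  0  0  0  0  1  1  1  1  1  1  2
 S  0  0  0  1  1  1  1  1  1  1  1  2
 G  0  0  0  1  1  2  2  2  2  2  2  2
 Z  0  0  0  1  1  2  2  2  3  3  3  3
 U  0  1  1  1  1  2  2  2  3  4  4  4
 S  0  1  1  2  2  2  2  2  3  4  4  4
 S  0  1  1  2  3  3  3  3  3  4  4  4
 G  0  1  1  2  3  4  4  4  4  4  4  5
 S  0  1  1  2  3  4  4  4  4  4  4  5
 U  0  1  2  2  3  4  4  4  4  5  5  5
dp[12][11] = 5. One LCS (by backtracking along matches): GGZUG.

5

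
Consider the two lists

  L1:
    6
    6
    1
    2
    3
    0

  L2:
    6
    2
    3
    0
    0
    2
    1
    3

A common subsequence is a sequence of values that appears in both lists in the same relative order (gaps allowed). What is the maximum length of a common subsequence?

4

Taking 6 (L1 #2, L2 #1), 2 (L1 #4, L2 #2), 3 (L1 #5, L2 #3), 0 (L1 #6, L2 #5) gives a common subsequence of length 4. dp[6][8] = 4 confirms this is the maximum.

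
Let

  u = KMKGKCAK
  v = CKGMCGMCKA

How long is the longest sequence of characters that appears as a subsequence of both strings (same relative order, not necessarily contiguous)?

Match K [1,2], M [2,4], G [4,6], K [5,9], A [7,10] — 5 characters in the same relative order in both, and the DP table's final entry dp[8][10] is also 5, so no common subsequence is longer.

5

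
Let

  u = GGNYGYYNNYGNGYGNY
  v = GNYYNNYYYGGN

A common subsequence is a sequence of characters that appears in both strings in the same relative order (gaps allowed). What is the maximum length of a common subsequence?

10

One common subsequence of length 10: G [2,1], then N [3,2], then Y [6,3], then Y [7,4], then N [8,5], then N [9,6], then Y [10,9], then G [13,10], then G [15,11], then N [16,12]. Since dp[17][12] = 10, nothing longer is possible.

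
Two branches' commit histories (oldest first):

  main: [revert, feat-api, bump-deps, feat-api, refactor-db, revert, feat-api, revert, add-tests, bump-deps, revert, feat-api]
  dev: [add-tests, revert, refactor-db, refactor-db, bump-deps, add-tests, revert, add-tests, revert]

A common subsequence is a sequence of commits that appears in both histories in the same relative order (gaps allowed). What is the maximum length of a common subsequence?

Pick revert [1,2], bump-deps [3,5], revert [8,7], add-tests [9,8], revert [11,9]; all 5 commits appear in both, in order. dp[12][9] = 5 confirms this is the maximum.

5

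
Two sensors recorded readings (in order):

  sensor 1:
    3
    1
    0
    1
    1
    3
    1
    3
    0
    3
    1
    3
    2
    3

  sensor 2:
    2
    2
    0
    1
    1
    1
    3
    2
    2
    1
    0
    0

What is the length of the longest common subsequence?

6

Pick 1 at sensor 1[2]=sensor 2[4] → 1 at sensor 1[4]=sensor 2[5] → 1 at sensor 1[5]=sensor 2[6] → 3 at sensor 1[6]=sensor 2[7] → 1 at sensor 1[7]=sensor 2[10] → 0 at sensor 1[9]=sensor 2[12]; all 6 values appear in both, in order, and the DP table's final entry dp[14][12] is also 6, so no common subsequence is longer.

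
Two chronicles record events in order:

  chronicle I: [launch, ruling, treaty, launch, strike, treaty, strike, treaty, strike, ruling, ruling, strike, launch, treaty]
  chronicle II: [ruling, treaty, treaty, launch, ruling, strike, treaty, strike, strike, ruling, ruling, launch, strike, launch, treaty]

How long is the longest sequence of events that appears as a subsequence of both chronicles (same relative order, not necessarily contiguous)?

12

Match ruling [2,1], treaty [3,3], launch [4,4], strike [5,6], treaty [6,7], strike [7,8], strike [9,9], ruling [10,10], ruling [11,11], strike [12,13], launch [13,14], treaty [14,15] — 12 events in the same relative order in both, and the DP table's final entry dp[14][15] is also 12, so no common subsequence is longer.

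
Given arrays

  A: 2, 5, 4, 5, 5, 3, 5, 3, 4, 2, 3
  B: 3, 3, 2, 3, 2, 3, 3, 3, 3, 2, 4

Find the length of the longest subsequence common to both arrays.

Pick 2 [1,5]; then 3 [6,8]; then 3 [8,9]; then 4 [9,11]; all 4 values appear in both, in order. The LCS DP gives dp[11][11] = 4, so this is optimal.

4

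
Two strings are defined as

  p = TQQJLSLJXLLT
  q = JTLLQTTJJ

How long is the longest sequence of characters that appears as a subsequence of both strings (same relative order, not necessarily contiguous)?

4

Taking T (p #1, q #2), then Q (p #2, q #5), then J (p #4, q #8), then J (p #8, q #9) gives a common subsequence of length 4. dp[12][9] = 4 confirms this is the maximum.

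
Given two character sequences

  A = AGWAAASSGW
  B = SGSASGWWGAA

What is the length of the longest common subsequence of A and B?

5

Let dp[i][j] be the LCS length of the first i characters of A and the first j characters of B. dp[i][j] = dp[i-1][j-1]+1 when the i-th and j-th characters match, else max(dp[i-1][j], dp[i][j-1]).
    ·  S  G  S  A  S  G  W  W  G  A  A
 ·  0  0  0  0  0  0  0  0  0  0  0  0
 A  0  0  0  0  1  1  1  1  1  1  1  1
 G  0  0  1  1  1  1  2  2  2  2  2  2
 W  0  0  1  1  1  1  2  3  3  3  3  3
 A  0  0  1  1  2  2  2  3  3  3  4  4
 A  0  0  1  1  2  2  2  3  3  3  4  5
 A  0  0  1  1  2  2  2  3  3  3  4  5
 S  0  1  1  2  2  3  3  3  3  3  4  5
 S  0  1  1  2  2  3  3  3  3  3  4  5
 G  0  1  2  2  2  3  4  4  4  4  4  5
 W  0  1  2  2  2  3  4  5  5  5  5  5
dp[10][11] = 5. One LCS (by backtracking along matches): AGWAA.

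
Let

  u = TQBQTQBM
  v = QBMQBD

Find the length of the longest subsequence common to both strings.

Let dp[i][j] be the LCS length of the first i characters of u and the first j characters of v. dp[i][j] = dp[i-1][j-1]+1 when the i-th and j-th characters match, else max(dp[i-1][j], dp[i][j-1]).
    ·  Q  B  M  Q  B  D
 ·  0  0  0  0  0  0  0
 T  0  0  0  0  0  0  0
 Q  0  1  1  1  1  1  1
 B  0  1  2  2  2  2  2
 Q  0  1  2  2  3  3  3
 T  0  1  2  2  3  3  3
 Q  0  1  2  2  3  3  3
 B  0  1  2  2  3  4  4
 M  0  1  2  3  3  4  4
dp[8][6] = 4. One LCS (by backtracking along matches): QBQB.

4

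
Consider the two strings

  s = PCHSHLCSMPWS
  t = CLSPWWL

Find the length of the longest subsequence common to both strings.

5

Taking C (s #2, t #1) → L (s #6, t #2) → S (s #8, t #3) → P (s #10, t #4) → W (s #11, t #6) gives a common subsequence of length 5. Since dp[12][7] = 5, nothing longer is possible.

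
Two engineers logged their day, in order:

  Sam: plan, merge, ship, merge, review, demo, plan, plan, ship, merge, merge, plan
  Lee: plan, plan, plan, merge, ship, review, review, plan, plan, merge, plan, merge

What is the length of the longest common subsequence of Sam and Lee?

8

Pick plan [1,3], merge [2,4], ship [3,5], review [5,7], plan [7,8], plan [8,9], merge [10,10], merge [11,12]; all 8 tasks appear in both, in order, and the DP table's final entry dp[12][12] is also 8, so no common subsequence is longer.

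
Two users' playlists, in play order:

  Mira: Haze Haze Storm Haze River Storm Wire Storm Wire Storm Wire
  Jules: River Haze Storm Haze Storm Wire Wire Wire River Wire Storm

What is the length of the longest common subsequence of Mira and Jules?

7

Match Haze (Mira #2, Jules #2); then Storm (Mira #3, Jules #3); then Haze (Mira #4, Jules #4); then Storm (Mira #6, Jules #5); then Wire (Mira #7, Jules #8); then Wire (Mira #9, Jules #10); then Storm (Mira #10, Jules #11) — 7 songs in the same relative order in both, and the DP table's final entry dp[11][11] is also 7, so no common subsequence is longer.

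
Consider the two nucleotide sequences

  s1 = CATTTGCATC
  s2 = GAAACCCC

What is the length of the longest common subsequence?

3

Taking C (s1 #1, s2 #6) → C (s1 #7, s2 #7) → C (s1 #10, s2 #8) gives a common subsequence of length 3. dp[10][8] = 3 confirms this is the maximum.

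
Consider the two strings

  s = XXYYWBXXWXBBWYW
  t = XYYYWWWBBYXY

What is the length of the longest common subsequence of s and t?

8

Match X (s #1, t #1), then Y (s #3, t #3), then Y (s #4, t #4), then W (s #5, t #6), then W (s #9, t #7), then B (s #11, t #8), then B (s #12, t #9), then Y (s #14, t #12) — 8 characters in the same relative order in both. dp[15][12] = 8 confirms this is the maximum.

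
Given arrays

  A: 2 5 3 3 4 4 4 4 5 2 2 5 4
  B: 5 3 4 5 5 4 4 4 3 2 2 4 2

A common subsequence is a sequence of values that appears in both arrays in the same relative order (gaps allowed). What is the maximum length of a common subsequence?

9

Taking 5 at A[2]=B[1], 3 at A[4]=B[2], 4 at A[5]=B[3], 4 at A[6]=B[6], 4 at A[7]=B[7], 4 at A[8]=B[8], 2 at A[10]=B[10], 2 at A[11]=B[11], 4 at A[13]=B[12] gives a common subsequence of length 9. Since dp[13][13] = 9, nothing longer is possible.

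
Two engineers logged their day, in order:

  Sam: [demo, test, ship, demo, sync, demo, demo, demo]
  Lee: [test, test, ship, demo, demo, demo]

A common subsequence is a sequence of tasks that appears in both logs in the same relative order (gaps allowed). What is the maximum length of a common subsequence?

5

Pick test [2,2], then ship [3,3], then demo [6,4], then demo [7,5], then demo [8,6]; all 5 tasks appear in both, in order, and the DP table's final entry dp[8][6] is also 5, so no common subsequence is longer.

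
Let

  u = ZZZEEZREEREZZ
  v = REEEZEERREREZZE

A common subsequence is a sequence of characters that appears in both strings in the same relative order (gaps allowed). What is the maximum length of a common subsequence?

9

One common subsequence of length 9: Z [3,5], then E [4,6], then E [5,7], then R [7,9], then E [9,10], then R [10,11], then E [11,12], then Z [12,13], then Z [13,14]. The LCS DP gives dp[13][15] = 9, so this is optimal.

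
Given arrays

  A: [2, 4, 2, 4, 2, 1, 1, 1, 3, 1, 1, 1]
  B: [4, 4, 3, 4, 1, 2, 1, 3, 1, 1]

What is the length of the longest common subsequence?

7

One common subsequence of length 7: 4 (A #2, B #2); then 4 (A #4, B #4); then 2 (A #5, B #6); then 1 (A #8, B #7); then 3 (A #9, B #8); then 1 (A #11, B #9); then 1 (A #12, B #10). Since dp[12][10] = 7, nothing longer is possible.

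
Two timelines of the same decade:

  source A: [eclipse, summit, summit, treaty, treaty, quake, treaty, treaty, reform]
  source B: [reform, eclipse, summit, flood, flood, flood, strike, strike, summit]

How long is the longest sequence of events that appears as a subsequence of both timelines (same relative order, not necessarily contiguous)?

Taking eclipse [1,2], then summit [2,3], then summit [3,9] gives a common subsequence of length 3. dp[9][9] = 3 confirms this is the maximum.

3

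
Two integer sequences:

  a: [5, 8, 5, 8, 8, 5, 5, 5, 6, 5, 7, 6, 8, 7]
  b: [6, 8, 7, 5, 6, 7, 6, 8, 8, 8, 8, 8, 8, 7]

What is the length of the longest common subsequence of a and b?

7

Match 8 (a #2, b #2), then 5 (a #8, b #4), then 6 (a #9, b #5), then 7 (a #11, b #6), then 6 (a #12, b #7), then 8 (a #13, b #13), then 7 (a #14, b #14) — 7 values in the same relative order in both. dp[14][14] = 7 confirms this is the maximum.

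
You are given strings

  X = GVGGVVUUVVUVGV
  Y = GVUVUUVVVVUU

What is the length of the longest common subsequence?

9

Pick G (X #1, Y #1), V (X #2, Y #2), V (X #6, Y #4), U (X #7, Y #5), U (X #8, Y #6), V (X #9, Y #7), V (X #10, Y #8), V (X #12, Y #9), V (X #14, Y #10); all 9 characters appear in both, in order. Since dp[14][12] = 9, nothing longer is possible.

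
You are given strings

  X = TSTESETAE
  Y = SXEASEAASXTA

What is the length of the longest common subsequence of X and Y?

6

Taking S [2,1] → E [4,3] → S [5,5] → E [6,6] → T [7,11] → A [8,12] gives a common subsequence of length 6. The LCS DP gives dp[9][12] = 6, so this is optimal.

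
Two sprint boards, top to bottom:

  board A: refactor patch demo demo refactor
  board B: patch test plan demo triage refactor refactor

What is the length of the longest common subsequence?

One common subsequence of length 3: patch (board A #2, board B #1); then demo (board A #3, board B #4); then refactor (board A #5, board B #7). Since dp[5][7] = 3, nothing longer is possible.

3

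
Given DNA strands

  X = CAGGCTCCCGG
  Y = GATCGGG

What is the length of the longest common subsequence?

Let dp[i][j] be the LCS length of the first i bases of X and the first j bases of Y. dp[i][j] = dp[i-1][j-1]+1 when the i-th and j-th bases match, else max(dp[i-1][j], dp[i][j-1]).
    ·  G  A  T  C  G  G  G
 ·  0  0  0  0  0  0  0  0
 C  0  0  0  0  1  1  1  1
 A  0  0  1  1  1  1  1  1
 G  0  1  1  1  1  2  2  2
 G  0  1  1  1  1  2  3  3
 C  0  1  1  1  2  2  3  3
 T  0  1  1  2  2  2  3  3
 C  0  1  1  2  3  3  3  3
 C  0  1  1  2  3  3  3  3
 C  0  1  1  2  3  3  3  3
 G  0  1  1  2  3  4  4  4
 G  0  1  1  2  3  4  5  5
dp[11][7] = 5. One LCS (by backtracking along matches): ATCGG.

5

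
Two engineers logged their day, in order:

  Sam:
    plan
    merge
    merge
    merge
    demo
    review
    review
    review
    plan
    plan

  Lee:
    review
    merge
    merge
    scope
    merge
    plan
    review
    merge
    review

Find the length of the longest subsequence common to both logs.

5

One common subsequence of length 5: merge at Sam[2]=Lee[2]; then merge at Sam[3]=Lee[3]; then merge at Sam[4]=Lee[5]; then review at Sam[6]=Lee[7]; then review at Sam[8]=Lee[9], and the DP table's final entry dp[10][9] is also 5, so no common subsequence is longer.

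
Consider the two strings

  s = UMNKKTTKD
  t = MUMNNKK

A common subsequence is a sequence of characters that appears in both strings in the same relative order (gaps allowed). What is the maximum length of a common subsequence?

5

Match U at s[1]=t[2] → M at s[2]=t[3] → N at s[3]=t[5] → K at s[5]=t[6] → K at s[8]=t[7] — 5 characters in the same relative order in both. The LCS DP gives dp[9][7] = 5, so this is optimal.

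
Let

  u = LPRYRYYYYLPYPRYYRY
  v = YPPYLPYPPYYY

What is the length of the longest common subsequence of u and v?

9

Taking P at u[2]=v[3] → Y at u[9]=v[4] → L at u[10]=v[5] → P at u[11]=v[6] → Y at u[12]=v[7] → P at u[13]=v[9] → Y at u[15]=v[10] → Y at u[16]=v[11] → Y at u[18]=v[12] gives a common subsequence of length 9, and the DP table's final entry dp[18][12] is also 9, so no common subsequence is longer.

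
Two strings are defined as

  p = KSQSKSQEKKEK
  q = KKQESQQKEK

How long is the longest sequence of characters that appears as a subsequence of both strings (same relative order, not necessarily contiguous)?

7

Match K at p[1]=q[2] → S at p[2]=q[5] → Q at p[3]=q[6] → Q at p[7]=q[7] → K at p[10]=q[8] → E at p[11]=q[9] → K at p[12]=q[10] — 7 characters in the same relative order in both. The LCS DP gives dp[12][10] = 7, so this is optimal.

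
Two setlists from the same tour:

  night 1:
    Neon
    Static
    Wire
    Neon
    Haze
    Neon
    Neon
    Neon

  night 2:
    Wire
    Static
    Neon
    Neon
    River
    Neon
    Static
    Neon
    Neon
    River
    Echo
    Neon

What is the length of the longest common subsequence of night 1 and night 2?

Pick Neon [1,6], then Static [2,7], then Neon [4,8], then Neon [6,9], then Neon [8,12]; all 5 songs appear in both, in order. Since dp[8][12] = 5, nothing longer is possible.

5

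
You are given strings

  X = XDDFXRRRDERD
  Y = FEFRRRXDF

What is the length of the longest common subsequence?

One common subsequence of length 5: F [4,3]; then R [6,4]; then R [7,5]; then R [8,6]; then D [9,8], and the DP table's final entry dp[12][9] is also 5, so no common subsequence is longer.

5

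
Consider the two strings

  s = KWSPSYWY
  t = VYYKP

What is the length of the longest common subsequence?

Let dp[i][j] be the LCS length of the first i characters of s and the first j characters of t. dp[i][j] = dp[i-1][j-1]+1 when the i-th and j-th characters match, else max(dp[i-1][j], dp[i][j-1]).
    ·  V  Y  Y  K  P
 ·  0  0  0  0  0  0
 K  0  0  0  0  1  1
 W  0  0  0  0  1  1
 S  0  0  0  0  1  1
 P  0  0  0  0  1  2
 S  0  0  0  0  1  2
 Y  0  0  1  1  1  2
 W  0  0  1  1  1  2
 Y  0  0  1  2  2  2
dp[8][5] = 2. One LCS (by backtracking along matches): KP.

2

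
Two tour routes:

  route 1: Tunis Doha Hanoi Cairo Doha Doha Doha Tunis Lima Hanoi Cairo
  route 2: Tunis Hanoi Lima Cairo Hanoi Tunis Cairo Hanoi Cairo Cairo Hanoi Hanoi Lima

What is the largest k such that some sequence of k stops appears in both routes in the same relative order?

Pick Tunis at route 1[1]=route 2[1] → Hanoi at route 1[3]=route 2[2] → Cairo at route 1[4]=route 2[4] → Tunis at route 1[8]=route 2[6] → Hanoi at route 1[10]=route 2[8] → Cairo at route 1[11]=route 2[10]; all 6 stops appear in both, in order. dp[11][13] = 6 confirms this is the maximum.

6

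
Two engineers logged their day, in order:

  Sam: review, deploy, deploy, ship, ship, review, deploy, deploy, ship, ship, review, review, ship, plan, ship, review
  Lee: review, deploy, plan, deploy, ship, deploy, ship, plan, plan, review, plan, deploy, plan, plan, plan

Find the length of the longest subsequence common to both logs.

Match review at Sam[1]=Lee[1], deploy at Sam[2]=Lee[2], deploy at Sam[3]=Lee[4], ship at Sam[4]=Lee[5], ship at Sam[5]=Lee[7], review at Sam[6]=Lee[10], deploy at Sam[7]=Lee[12], plan at Sam[14]=Lee[15] — 8 tasks in the same relative order in both, and the DP table's final entry dp[16][15] is also 8, so no common subsequence is longer.

8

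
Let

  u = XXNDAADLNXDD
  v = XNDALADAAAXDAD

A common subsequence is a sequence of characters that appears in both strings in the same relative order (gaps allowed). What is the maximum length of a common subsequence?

Taking X at u[2]=v[1]; then N at u[3]=v[2]; then D at u[4]=v[3]; then A at u[5]=v[4]; then A at u[6]=v[6]; then D at u[7]=v[7]; then X at u[10]=v[11]; then D at u[11]=v[12]; then D at u[12]=v[14] gives a common subsequence of length 9. dp[12][14] = 9 confirms this is the maximum.

9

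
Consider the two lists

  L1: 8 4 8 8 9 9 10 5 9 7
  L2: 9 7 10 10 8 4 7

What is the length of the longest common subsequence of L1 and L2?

3

One common subsequence of length 3: 8 [1,5] → 4 [2,6] → 7 [10,7], and the DP table's final entry dp[10][7] is also 3, so no common subsequence is longer.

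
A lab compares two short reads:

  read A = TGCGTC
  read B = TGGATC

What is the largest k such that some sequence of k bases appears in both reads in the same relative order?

Let dp[i][j] be the LCS length of the first i bases of read A and the first j bases of read B. dp[i][j] = dp[i-1][j-1]+1 when the i-th and j-th bases match, else max(dp[i-1][j], dp[i][j-1]).
    ·  T  G  G  A  T  C
 ·  0  0  0  0  0  0  0
 T  0  1  1  1  1  1  1
 G  0  1  2  2  2  2  2
 C  0  1  2  2  2  2  3
 G  0  1  2  3  3  3  3
 T  0  1  2  3  3  4  4
 C  0  1  2  3  3  4  5
dp[6][6] = 5. One LCS (by backtracking along matches): TGGTC.

5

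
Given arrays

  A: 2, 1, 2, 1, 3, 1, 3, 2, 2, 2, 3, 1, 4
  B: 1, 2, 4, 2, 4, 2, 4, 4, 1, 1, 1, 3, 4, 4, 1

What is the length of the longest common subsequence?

Match 2 at A[1]=B[6], then 1 at A[2]=B[9], then 1 at A[4]=B[10], then 1 at A[6]=B[11], then 3 at A[7]=B[12], then 1 at A[12]=B[15] — 6 values in the same relative order in both. dp[13][15] = 6 confirms this is the maximum.

6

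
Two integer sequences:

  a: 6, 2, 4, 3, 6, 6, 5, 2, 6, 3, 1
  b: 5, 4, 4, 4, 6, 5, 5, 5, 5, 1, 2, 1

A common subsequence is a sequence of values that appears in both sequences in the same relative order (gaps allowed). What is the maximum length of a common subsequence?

5

Match 4 [3,4], then 6 [5,5], then 5 [7,9], then 2 [8,11], then 1 [11,12] — 5 values in the same relative order in both. dp[11][12] = 5 confirms this is the maximum.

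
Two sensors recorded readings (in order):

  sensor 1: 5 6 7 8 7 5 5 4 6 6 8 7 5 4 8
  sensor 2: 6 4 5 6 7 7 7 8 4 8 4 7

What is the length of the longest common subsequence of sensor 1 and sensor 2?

7

One common subsequence of length 7: 5 (sensor 1 #1, sensor 2 #3), 6 (sensor 1 #2, sensor 2 #4), 7 (sensor 1 #3, sensor 2 #7), 8 (sensor 1 #4, sensor 2 #8), 4 (sensor 1 #8, sensor 2 #9), 8 (sensor 1 #11, sensor 2 #10), 7 (sensor 1 #12, sensor 2 #12). Since dp[15][12] = 7, nothing longer is possible.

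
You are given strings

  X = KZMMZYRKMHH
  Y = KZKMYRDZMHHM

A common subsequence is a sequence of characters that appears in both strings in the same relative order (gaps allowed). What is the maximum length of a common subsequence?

One common subsequence of length 8: K [1,1], then Z [2,2], then M [4,4], then Y [6,5], then R [7,6], then M [9,9], then H [10,10], then H [11,11]. The LCS DP gives dp[11][12] = 8, so this is optimal.

8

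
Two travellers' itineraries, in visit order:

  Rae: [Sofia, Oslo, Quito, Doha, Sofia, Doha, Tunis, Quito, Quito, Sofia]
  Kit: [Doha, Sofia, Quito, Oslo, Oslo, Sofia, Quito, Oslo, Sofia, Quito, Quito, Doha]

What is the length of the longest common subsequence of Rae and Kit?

6

Taking Sofia [1,2], Oslo [2,5], Quito [3,7], Sofia [5,9], Quito [8,10], Quito [9,11] gives a common subsequence of length 6, and the DP table's final entry dp[10][12] is also 6, so no common subsequence is longer.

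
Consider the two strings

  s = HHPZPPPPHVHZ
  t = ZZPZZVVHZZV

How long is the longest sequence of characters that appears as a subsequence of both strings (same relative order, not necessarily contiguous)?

5

Pick P (s #3, t #3), Z (s #4, t #5), V (s #10, t #7), H (s #11, t #8), Z (s #12, t #10); all 5 characters appear in both, in order. The LCS DP gives dp[12][11] = 5, so this is optimal.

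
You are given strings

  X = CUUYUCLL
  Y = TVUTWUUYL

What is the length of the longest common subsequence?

Match U at X[2]=Y[6], U at X[3]=Y[7], Y at X[4]=Y[8], L at X[8]=Y[9] — 4 characters in the same relative order in both, and the DP table's final entry dp[8][9] is also 4, so no common subsequence is longer.

4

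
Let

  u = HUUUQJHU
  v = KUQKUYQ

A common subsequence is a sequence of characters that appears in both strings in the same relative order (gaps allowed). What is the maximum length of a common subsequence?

3

Let dp[i][j] be the LCS length of the first i characters of u and the first j characters of v. dp[i][j] = dp[i-1][j-1]+1 when the i-th and j-th characters match, else max(dp[i-1][j], dp[i][j-1]).
    ·  K  U  Q  K  U  Y  Q
 ·  0  0  0  0  0  0  0  0
 H  0  0  0  0  0  0  0  0
 U  0  0  1  1  1  1  1  1
 U  0  0  1  1  1  2  2  2
 U  0  0  1  1  1  2  2  2
 Q  0  0  1  2  2  2  2  3
 J  0  0  1  2  2  2  2  3
 H  0  0  1  2  2  2  2  3
 U  0  0  1  2  2  3  3  3
dp[8][7] = 3. One LCS (by backtracking along matches): UUQ.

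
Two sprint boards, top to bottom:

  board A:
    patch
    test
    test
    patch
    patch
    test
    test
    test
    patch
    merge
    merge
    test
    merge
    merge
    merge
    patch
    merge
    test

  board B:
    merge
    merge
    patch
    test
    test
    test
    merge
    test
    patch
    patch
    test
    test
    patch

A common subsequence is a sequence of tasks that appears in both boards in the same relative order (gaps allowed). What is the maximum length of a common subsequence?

8

One common subsequence of length 8: patch [1,3] → test [2,6] → test [3,8] → patch [4,9] → patch [5,10] → test [8,11] → test [12,12] → patch [16,13]. Since dp[18][13] = 8, nothing longer is possible.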